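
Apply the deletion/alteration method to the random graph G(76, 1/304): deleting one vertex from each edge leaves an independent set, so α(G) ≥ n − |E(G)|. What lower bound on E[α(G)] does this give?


E[|E(G)|] = C(76, 2)·p = 2850 · (1/304) = 75/8.
E[α(G)] ≥ n − E[|E(G)|] = 76 − 75/8 = 533/8.
Numerically: ≈ 66.625000.
(This is only a lower bound; the true E[α(G)] may be larger.)

E[α(G)] ≥ 533/8 ≈ 66.625000.


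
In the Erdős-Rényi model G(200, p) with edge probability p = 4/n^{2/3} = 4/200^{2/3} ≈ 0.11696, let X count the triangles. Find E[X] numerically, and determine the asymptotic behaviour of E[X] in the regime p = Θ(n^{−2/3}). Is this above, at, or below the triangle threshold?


Number of potential triangles: C(200, 3) = 1313400.
Each occurs with probability p³ ≈ (0.11696)³ ≈ 1.6000000e-03.
By linearity: E[X] = C(200, 3)·p³ ≈ 1313400 · 1.6000000e-03 ≈ 2101.44000.
Since α = 2/3 < 1, p = c/n^{2/3} ≫ 1/n is above the triangle threshold p ~ 1/n. Asymptotically E[X] ~ (c³/6)·n^{3(1−α)} = (4³/6)·n^{1} → ∞; triangles are abundant w.h.p.

E[X] ≈ 2101.44000; in regime p = Θ(1/n^{2/3}) E[X] diverges (above the triangle threshold p ~ 1/n).


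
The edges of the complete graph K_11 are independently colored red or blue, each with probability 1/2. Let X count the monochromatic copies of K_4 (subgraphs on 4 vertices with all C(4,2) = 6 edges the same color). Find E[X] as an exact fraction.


Let X = Σ_S X_S over the C(11, 4) = 330 subsets S of size 4, where X_S = 1 if the K_4 on S is monochromatic.
For a fixed S, the K_4 on S has C(4, 2) = 6 edges. P[all 6 edges red] = (1/2)^6, and likewise for blue, so P[monochromatic] = 2·(1/2)^6 = 2^{1 − 6} = 1/32.
By linearity of expectation: E[X] = C(11, 4) · 2^{1 − 6} = 330 · 1/32 = 165/16.
Numerically: E[X] ≈ 10.312.

E[X] = C(11,4)·2^(1−C(4,2)) = 165/16 ≈ 10.312.


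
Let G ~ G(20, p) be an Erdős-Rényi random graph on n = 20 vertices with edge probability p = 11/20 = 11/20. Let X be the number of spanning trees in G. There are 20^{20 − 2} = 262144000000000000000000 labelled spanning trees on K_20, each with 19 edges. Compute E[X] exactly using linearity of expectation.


K_20 has 20^{20 − 2} = 262144000000000000000000 labelled spanning trees.
For each such spanning tree H, let X_H = 1 if all 19 edges of H are present in G. Then P[X_H = 1] = p^{19} = (11/20)^{19} = 61159090448414546291/5242880000000000000000000.
Summing the indicators: E[X] = Σ_H E[X_H] = 262144000000000000000000 · p^{19} = 262144000000000000000000 · 61159090448414546291/5242880000000000000000000 = 61159090448414546291/20.
Numerically: E[X] ≈ 3.05795e+18.

E[X] = 262144000000000000000000 · (11/20)^{19} = 61159090448414546291/20 ≈ 3.05795e+18.


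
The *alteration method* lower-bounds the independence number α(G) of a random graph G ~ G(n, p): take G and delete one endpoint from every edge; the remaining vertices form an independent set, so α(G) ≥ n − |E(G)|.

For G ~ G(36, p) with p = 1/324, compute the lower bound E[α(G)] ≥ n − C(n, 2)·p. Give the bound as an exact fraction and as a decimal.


E[|E(G)|] = C(36, 2)·p = 630 · (1/324) = 35/18.
E[α(G)] ≥ n − E[|E(G)|] = 36 − 35/18 = 613/18.
Numerically: ≈ 34.055556.
(This is only a lower bound; the true E[α(G)] may be larger.)

E[α(G)] ≥ 613/18 ≈ 34.055556.


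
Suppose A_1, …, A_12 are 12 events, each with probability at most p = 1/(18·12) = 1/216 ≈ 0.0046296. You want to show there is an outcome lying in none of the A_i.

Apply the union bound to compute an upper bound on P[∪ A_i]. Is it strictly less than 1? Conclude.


Union bound: P[∪_{i=1}^{12} A_i] ≤ Σ_i P[A_i] ≤ 12·p = 12·(1/216) = 1/18.
Numerically: 1/18 ≈ 0.0555556.
Is 1/18 < 1? YES.
Since P[∪ A_i] ≤ 1/18 < 1, the complement has P[∩ A_i^c] ≥ 1 − 1/18 = 17/18 > 0, so some outcome avoids every A_i.

12·p = 1/18 ≈ 0.0555556; existence CERTIFIED by the union bound.


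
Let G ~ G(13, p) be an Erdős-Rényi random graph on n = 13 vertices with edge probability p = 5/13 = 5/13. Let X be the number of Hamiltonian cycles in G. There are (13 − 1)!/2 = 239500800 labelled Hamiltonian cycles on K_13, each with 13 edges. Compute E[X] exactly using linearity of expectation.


K_13 has (13 − 1)!/2 = 239500800 labelled Hamiltonian cycles.
For each such Hamiltonian cycle H, let X_H = 1 if all 13 edges of H are present in G. Then P[X_H = 1] = p^{13} = (5/13)^{13} = 1220703125/302875106592253.
Summing the indicators: E[X] = Σ_H E[X_H] = 239500800 · p^{13} = 239500800 · 1220703125/302875106592253 = 292359375000000000/302875106592253.
Numerically: E[X] ≈ 965.28.

E[X] = 239500800 · (5/13)^{13} = 292359375000000000/302875106592253 ≈ 965.28.


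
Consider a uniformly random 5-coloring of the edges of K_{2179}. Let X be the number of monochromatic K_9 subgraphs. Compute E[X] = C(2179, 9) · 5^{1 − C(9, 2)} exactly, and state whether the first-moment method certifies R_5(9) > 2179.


E[X] = C(2179, 9) · 5^{1 − 36} = 3001701930880099538508560 · 5^{−35} = 3001701930880099538508560/2910383045673370361328125.
As a reduced fraction: E[X] = 600340386176019907701712/582076609134674072265625 ≈ 1.031377.
Is E[X] < 1? NO.
Since E[X] ≥ 1, the first-moment bound is inconclusive at n = 2179; it does NOT by itself certify R_5(9) > 2179.

E[X] = 600340386176019907701712/582076609134674072265625 ≈ 1.031377; E[X] ≥ 1; first-moment method inconclusive here.


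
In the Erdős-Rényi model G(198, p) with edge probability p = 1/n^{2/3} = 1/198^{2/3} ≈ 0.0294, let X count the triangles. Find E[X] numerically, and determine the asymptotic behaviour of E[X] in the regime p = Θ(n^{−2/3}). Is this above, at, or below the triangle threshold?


Number of potential triangles: C(198, 3) = 1274196.
Each occurs with probability p³ ≈ (0.0294)³ ≈ 2.55076e-05.
By linearity: E[X] = C(198, 3)·p³ ≈ 1274196 · 2.55076e-05 ≈ 32.502.
Since α = 2/3 < 1, p = c/n^{2/3} ≫ 1/n is above the triangle threshold p ~ 1/n. Asymptotically E[X] ~ (c³/6)·n^{3(1−α)} = (1³/6)·n^{1} → ∞; triangles are abundant w.h.p.

E[X] ≈ 32.502; in regime p = Θ(1/n^{2/3}) E[X] diverges (above the triangle threshold p ~ 1/n).


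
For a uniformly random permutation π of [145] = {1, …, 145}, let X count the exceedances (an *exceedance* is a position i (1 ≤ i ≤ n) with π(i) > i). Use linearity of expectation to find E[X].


Write X = Σ_{i=1}^{145} X_i, where X_i = 1_{π(i) > i}.
For each fixed i, π(i) is uniform over {1, …, 145} (marginal of a uniform permutation), so P[π(i) > i] = (n − i)/n. Summing: Σ_{i=1}^{145} (n − i)/n = (0 + 1 + … + 144)/145 = 145(145 − 1)/(2·145) = (145 − 1)/2.
Hence E[X] = Σ_{i=1}^{145} (145 − i)/145 = 72 ≈ 72.0000.

E[X] = 72 = 72.0000.


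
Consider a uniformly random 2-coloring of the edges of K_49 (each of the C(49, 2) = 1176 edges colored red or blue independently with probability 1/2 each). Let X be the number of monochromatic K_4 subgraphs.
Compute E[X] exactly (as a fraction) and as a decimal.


Let X = Σ_S X_S over the C(49, 4) = 211876 subsets S of size 4, where X_S = 1 if the K_4 on S is monochromatic.
For a fixed S, the K_4 on S has C(4, 2) = 6 edges. P[all 6 edges red] = (1/2)^6, and likewise for blue, so P[monochromatic] = 2·(1/2)^6 = 2^{1 − 6} = 1/32.
By linearity of expectation: E[X] = C(49, 4) · 2^{1 − 6} = 211876 · 1/32 = 52969/8.
Numerically: E[X] ≈ 6621.12500.

E[X] = C(49,4)·2^(1−C(4,2)) = 52969/8 ≈ 6621.12500.


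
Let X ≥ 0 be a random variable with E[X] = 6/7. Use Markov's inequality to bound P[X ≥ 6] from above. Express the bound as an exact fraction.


μ = E[X] = 6/7, a = 6.
Markov: P[X ≥ 6] ≤ μ/a = (6/7)/6 = 1/7.
Numerically: ≈ 0.143.
(Since a = 6 > μ = 0.857, the bound 1/7 is < 1 and informative.)

P[X ≥ 6] ≤ 1/7 ≈ 0.143.


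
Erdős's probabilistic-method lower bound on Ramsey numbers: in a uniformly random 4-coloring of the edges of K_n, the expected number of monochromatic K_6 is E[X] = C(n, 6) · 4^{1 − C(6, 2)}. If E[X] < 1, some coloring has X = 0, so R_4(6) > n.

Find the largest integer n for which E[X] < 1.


We need C(n, 6) · 4^{1 − 15} < 1, i.e. C(n, 6) < 4^{15 − 1} = 268435456.
Check values of n near the boundary:
  n = 73: C(73, 6) = 170230452; 170230452 < 268435456? YES
  n = 74: C(74, 6) = 185250786; 185250786 < 268435456? YES
  n = 75: C(75, 6) = 201359550; 201359550 < 268435456? YES
  n = 76: C(76, 6) = 218618940; 218618940 < 268435456? YES
  n = 77: C(77, 6) = 237093780; 237093780 < 268435456? YES
  n = 78: C(78, 6) = 256851595; 256851595 < 268435456? YES
  n = 79: C(79, 6) = 277962685; 277962685 < 268435456? NO
  n = 80: C(80, 6) = 300500200; 300500200 < 268435456? NO
  n = 81: C(81, 6) = 324540216; 324540216 < 268435456? NO
The largest n with C(n, 6) < 268435456 is n = 78 (where E[X] = 256851595/268435456 ≈ 0.9568468). Hence R_4(6) > 78, i.e. R_4(6) ≥ 79.

Largest n = 78; hence R_4(6) > 78.


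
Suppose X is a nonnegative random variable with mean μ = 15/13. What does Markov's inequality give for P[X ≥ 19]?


μ = E[X] = 15/13, a = 19.
Markov: P[X ≥ 19] ≤ μ/a = (15/13)/19 = 15/247.
Numerically: ≈ 0.061.
(Since a = 19 > μ = 1.154, the bound 15/247 is < 1 and informative.)

P[X ≥ 19] ≤ 15/247 ≈ 0.061.


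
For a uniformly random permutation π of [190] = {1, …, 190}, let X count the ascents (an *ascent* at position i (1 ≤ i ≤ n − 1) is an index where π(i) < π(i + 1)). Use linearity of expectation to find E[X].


Write X = Σ X_I over i = 1, …, 189, with X_I the indicator of one ascent.
There are 189 indicators.
For each fixed i, the pair (π(i), π(i+1)) is a uniformly random ordered pair of distinct values from {1, …, 190}; by symmetry P[π(i) < π(i+1)] = 1/2.
By linearity: E[X] = 189 · (1/2) = (190 − 1) · (1/2) = 189/2 ≈ 94.500000.

E[X] = 189/2 = 94.500000.


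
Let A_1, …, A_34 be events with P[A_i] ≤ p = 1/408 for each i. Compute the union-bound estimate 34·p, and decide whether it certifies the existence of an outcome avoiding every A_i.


Union bound: P[∪_{i=1}^{34} A_i] ≤ Σ_i P[A_i] ≤ 34·p = 34·(1/408) = 1/12.
Numerically: 1/12 ≈ 0.083333.
Is 1/12 < 1? YES.
Since P[∪ A_i] ≤ 1/12 < 1, the complement has P[∩ A_i^c] ≥ 1 − 1/12 = 11/12 > 0, so some outcome avoids every A_i.

34·p = 1/12 ≈ 0.083333; existence CERTIFIED by the union bound.


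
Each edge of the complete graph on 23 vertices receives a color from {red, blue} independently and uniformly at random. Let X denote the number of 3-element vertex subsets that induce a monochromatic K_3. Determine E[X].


Let X = Σ_S X_S over the C(23, 3) = 1771 subsets S of size 3, where X_S = 1 if the K_3 on S is monochromatic.
For a fixed S, the K_3 on S has C(3, 2) = 3 edges. P[all 3 edges red] = (1/2)^3, and likewise for blue, so P[monochromatic] = 2·(1/2)^3 = 2^{1 − 3} = 1/4.
Summing: E[X] = C(23, 3) · 2^{1 − 3} = 1771 · 1/4 = 1771/4.
Numerically: E[X] ≈ 442.75000.

E[X] = C(23,3)·2^(1−C(3,2)) = 1771/4 ≈ 442.75000.


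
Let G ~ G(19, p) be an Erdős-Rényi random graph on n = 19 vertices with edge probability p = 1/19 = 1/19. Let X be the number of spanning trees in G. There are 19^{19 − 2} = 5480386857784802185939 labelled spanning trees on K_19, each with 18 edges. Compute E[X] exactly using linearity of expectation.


K_19 has 19^{19 − 2} = 5480386857784802185939 labelled spanning trees.
For each such spanning tree H, let X_H = 1 if all 18 edges of H are present in G. Then P[X_H = 1] = p^{18} = (1/19)^{18} = 1/104127350297911241532841.
By linearity: E[X] = Σ_H E[X_H] = 5480386857784802185939 · p^{18} = 5480386857784802185939 · 1/104127350297911241532841 = 1/19.
Numerically: E[X] ≈ 0.0526316.

E[X] = 5480386857784802185939 · (1/19)^{18} = 1/19 ≈ 0.0526316.


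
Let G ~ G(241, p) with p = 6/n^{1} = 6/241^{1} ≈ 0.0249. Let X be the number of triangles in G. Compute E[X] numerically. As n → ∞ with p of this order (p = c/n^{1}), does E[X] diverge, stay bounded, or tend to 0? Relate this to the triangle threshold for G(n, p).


Number of potential triangles: C(241, 3) = 2303960.
Each occurs with probability p³ ≈ (0.0249)³ ≈ 1.54313e-05.
By linearity: E[X] = C(241, 3)·p³ ≈ 2303960 · 1.54313e-05 ≈ 35.553.
Here α = 1, so p = 6/n is exactly at the triangle threshold p ~ 1/n. Asymptotically E[X] → c³/6 = 6³/6 = 36 ≈ 36.000, a bounded constant. In this regime the triangle count is asymptotically Poisson(c³/6).

E[X] ≈ 35.553; in regime p = Θ(1/n^{1}) E[X] stays bounded (at the triangle threshold p ~ 1/n).


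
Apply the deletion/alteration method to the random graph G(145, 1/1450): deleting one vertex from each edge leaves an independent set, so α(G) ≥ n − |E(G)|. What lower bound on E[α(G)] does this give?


E[|E(G)|] = C(145, 2)·p = 10440 · (1/1450) = 36/5.
E[α(G)] ≥ n − E[|E(G)|] = 145 − 36/5 = 689/5.
Numerically: ≈ 137.8000.
(This is only a lower bound; the true E[α(G)] may be larger.)

E[α(G)] ≥ 689/5 ≈ 137.8000.


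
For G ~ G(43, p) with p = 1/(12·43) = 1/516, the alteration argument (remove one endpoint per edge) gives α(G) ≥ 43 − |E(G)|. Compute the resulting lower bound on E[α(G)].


E[|E(G)|] = C(43, 2)·p = 903 · (1/516) = 7/4.
E[α(G)] ≥ n − E[|E(G)|] = 43 − 7/4 = 165/4.
Numerically: ≈ 41.2500.
(This is only a lower bound; the true E[α(G)] may be larger.)

E[α(G)] ≥ 165/4 ≈ 41.2500.


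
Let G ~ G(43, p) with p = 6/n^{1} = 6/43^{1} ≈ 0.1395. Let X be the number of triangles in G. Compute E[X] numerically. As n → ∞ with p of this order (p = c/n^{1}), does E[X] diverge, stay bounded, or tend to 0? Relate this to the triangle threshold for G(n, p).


Number of potential triangles: C(43, 3) = 12341.
Each occurs with probability p³ ≈ (0.1395)³ ≈ 2.716742e-03.
By linearity: E[X] = C(43, 3)·p³ ≈ 12341 · 2.716742e-03 ≈ 33.5273.
Here α = 1, so p = 6/n is exactly at the triangle threshold p ~ 1/n. Asymptotically E[X] → c³/6 = 6³/6 = 36 ≈ 36.0000, a bounded constant. In this regime the triangle count is asymptotically Poisson(c³/6).

E[X] ≈ 33.5273; in regime p = Θ(1/n^{1}) E[X] stays bounded (at the triangle threshold p ~ 1/n).


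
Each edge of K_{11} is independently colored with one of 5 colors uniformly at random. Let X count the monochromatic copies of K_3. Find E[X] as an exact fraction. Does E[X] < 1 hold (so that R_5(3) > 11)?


E[X] = C(11, 3) · 5^{1 − 3} = 165 · 5^{−2} = 165/25.
As a reduced fraction: E[X] = 33/5 ≈ 6.6000.
Is E[X] < 1? NO.
Since E[X] ≥ 1, the first-moment bound is inconclusive at n = 11; it does NOT by itself certify R_5(3) > 11.

E[X] = 33/5 ≈ 6.6000; E[X] ≥ 1; first-moment method inconclusive here.


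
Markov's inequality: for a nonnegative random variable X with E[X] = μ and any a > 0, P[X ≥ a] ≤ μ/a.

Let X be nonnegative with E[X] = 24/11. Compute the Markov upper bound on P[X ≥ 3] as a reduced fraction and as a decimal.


μ = E[X] = 24/11, a = 3.
Markov: P[X ≥ 3] ≤ μ/a = (24/11)/3 = 8/11.
Numerically: ≈ 0.72727.
(Since a = 3 > μ = 2.18182, the bound 8/11 is < 1 and informative.)

P[X ≥ 3] ≤ 8/11 ≈ 0.72727.


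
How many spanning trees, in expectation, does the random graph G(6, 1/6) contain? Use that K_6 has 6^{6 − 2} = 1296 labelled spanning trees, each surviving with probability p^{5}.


K_6 has 6^{6 − 2} = 1296 labelled spanning trees.
For each such spanning tree H, let X_H = 1 if all 5 edges of H are present in G. Then P[X_H = 1] = p^{5} = (1/6)^{5} = 1/7776.
By linearity of expectation: E[X] = Σ_H E[X_H] = 1296 · p^{5} = 1296 · 1/7776 = 1/6.
Numerically: E[X] ≈ 0.166667.

E[X] = 1296 · (1/6)^{5} = 1/6 ≈ 0.166667.


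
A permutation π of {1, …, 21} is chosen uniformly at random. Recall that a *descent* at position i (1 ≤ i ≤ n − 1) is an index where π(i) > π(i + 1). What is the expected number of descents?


Write X = Σ X_I over i = 1, …, 20, with X_I the indicator of one descent.
There are 20 indicators.
For each fixed i, the pair (π(i), π(i+1)) is a uniformly random ordered pair of distinct values from {1, …, 21}; by symmetry P[π(i) > π(i+1)] = 1/2.
By linearity: E[X] = 20 · (1/2) = (21 − 1) · (1/2) = 10 ≈ 10.00000.

E[X] = 10 = 10.00000.


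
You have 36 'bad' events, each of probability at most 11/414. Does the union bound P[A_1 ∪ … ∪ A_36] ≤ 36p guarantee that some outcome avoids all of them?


Union bound: P[∪_{i=1}^{36} A_i] ≤ Σ_i P[A_i] ≤ 36·p = 36·(11/414) = 22/23.
Numerically: 22/23 ≈ 0.956522.
Is 22/23 < 1? YES.
Since P[∪ A_i] ≤ 22/23 < 1, the complement has P[∩ A_i^c] ≥ 1 − 22/23 = 1/23 > 0, so some outcome avoids every A_i.

36·p = 22/23 ≈ 0.956522; existence CERTIFIED by the union bound.


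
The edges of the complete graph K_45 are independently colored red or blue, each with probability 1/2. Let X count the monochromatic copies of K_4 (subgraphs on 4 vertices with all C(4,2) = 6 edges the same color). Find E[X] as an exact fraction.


Let X = Σ_S X_S over the C(45, 4) = 148995 subsets S of size 4, where X_S = 1 if the K_4 on S is monochromatic.
For a fixed S, the K_4 on S has C(4, 2) = 6 edges. P[all 6 edges red] = (1/2)^6, and likewise for blue, so P[monochromatic] = 2·(1/2)^6 = 2^{1 − 6} = 1/32.
Summing: E[X] = C(45, 4) · 2^{1 − 6} = 148995 · 1/32 = 148995/32.
Numerically: E[X] ≈ 4656.093750.

E[X] = C(45,4)·2^(1−C(4,2)) = 148995/32 ≈ 4656.093750.


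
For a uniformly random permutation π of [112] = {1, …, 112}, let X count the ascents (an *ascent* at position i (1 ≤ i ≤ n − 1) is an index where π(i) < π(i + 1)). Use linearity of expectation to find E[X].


Write X = Σ X_I over i = 1, …, 111, with X_I the indicator of one ascent.
There are 111 indicators.
For each fixed i, the pair (π(i), π(i+1)) is a uniformly random ordered pair of distinct values from {1, …, 112}; by symmetry P[π(i) < π(i+1)] = 1/2.
By linearity: E[X] = 111 · (1/2) = (112 − 1) · (1/2) = 111/2 ≈ 55.50000.

E[X] = 111/2 = 55.50000.


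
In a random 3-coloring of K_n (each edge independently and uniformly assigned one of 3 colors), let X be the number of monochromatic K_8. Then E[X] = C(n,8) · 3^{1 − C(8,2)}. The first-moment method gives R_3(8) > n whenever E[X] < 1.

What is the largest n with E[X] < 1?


We need C(n, 8) · 3^{1 − 28} < 1, i.e. C(n, 8) < 3^{28 − 1} = 7625597484987.
Check values of n near the boundary:
  n = 150: C(150, 8) = 5257211409450; 5257211409450 < 7625597484987? YES
  n = 151: C(151, 8) = 5551321138650; 5551321138650 < 7625597484987? YES
  n = 152: C(152, 8) = 5859727868575; 5859727868575 < 7625597484987? YES
  n = 153: C(153, 8) = 6183023199255; 6183023199255 < 7625597484987? YES
  n = 154: C(154, 8) = 6521818990995; 6521818990995 < 7625597484987? YES
  n = 155: C(155, 8) = 6876747915675; 6876747915675 < 7625597484987? YES
  n = 156: C(156, 8) = 7248464019225; 7248464019225 < 7625597484987? YES
  n = 157: C(157, 8) = 7637643295425; 7637643295425 < 7625597484987? NO
  n = 158: C(158, 8) = 8044984271181; 8044984271181 < 7625597484987? NO
  n = 159: C(159, 8) = 8471208603429; 8471208603429 < 7625597484987? NO
The largest n with C(n, 8) < 7625597484987 is n = 156 (where E[X] = 805384891025/847288609443 ≈ 0.950544). Hence R_3(8) > 156, i.e. R_3(8) ≥ 157.

Largest n = 156; hence R_3(8) > 156.


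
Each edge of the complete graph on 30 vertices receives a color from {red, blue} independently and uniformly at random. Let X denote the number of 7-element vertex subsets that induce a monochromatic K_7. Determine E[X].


Let X = Σ_S X_S over the C(30, 7) = 2035800 subsets S of size 7, where X_S = 1 if the K_7 on S is monochromatic.
For a fixed S, the K_7 on S has C(7, 2) = 21 edges. P[all 21 edges red] = (1/2)^21, and likewise for blue, so P[monochromatic] = 2·(1/2)^21 = 2^{1 − 21} = 1/1048576.
By linearity of expectation: E[X] = C(30, 7) · 2^{1 − 21} = 2035800 · 1/1048576 = 254475/131072.
Numerically: E[X] ≈ 1.94149.

E[X] = C(30,7)·2^(1−C(7,2)) = 254475/131072 ≈ 1.94149.


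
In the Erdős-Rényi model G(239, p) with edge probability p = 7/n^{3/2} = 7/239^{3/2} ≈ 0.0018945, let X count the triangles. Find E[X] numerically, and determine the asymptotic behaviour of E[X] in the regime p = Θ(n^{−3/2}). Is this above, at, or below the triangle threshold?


Number of potential triangles: C(239, 3) = 2246839.
Each occurs with probability p³ ≈ (0.0018945)³ ≈ 6.7999163e-09.
By linearity: E[X] = C(239, 3)·p³ ≈ 2246839 · 6.7999163e-09 ≈ 0.01528.
Since α = 3/2 > 1, p = c/n^{3/2} = o(1/n) is below the triangle threshold p ~ 1/n. Asymptotically E[X] ~ (c³/6)·n^{3(1−α)} = (7³/6)·n^{-1.5} → 0, so by Markov's inequality G has no triangles w.h.p.

E[X] ≈ 0.01528; in regime p = Θ(1/n^{3/2}) E[X] tends to 0 (below the triangle threshold p ~ 1/n).


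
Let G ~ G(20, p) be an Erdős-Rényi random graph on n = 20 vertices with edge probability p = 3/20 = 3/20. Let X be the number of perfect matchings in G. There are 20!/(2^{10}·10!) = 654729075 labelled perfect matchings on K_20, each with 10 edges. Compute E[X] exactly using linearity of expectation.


K_20 has 20!/(2^{10}·10!) = 654729075 labelled perfect matchings.
For each such perfect matching H, let X_H = 1 if all 10 edges of H are present in G. Then P[X_H = 1] = p^{10} = (3/20)^{10} = 59049/10240000000000.
By linearity: E[X] = Σ_H E[X_H] = 654729075 · p^{10} = 654729075 · 59049/10240000000000 = 1546443885987/409600000000.
Numerically: E[X] ≈ 3.78.

E[X] = 654729075 · (3/20)^{10} = 1546443885987/409600000000 ≈ 3.78.


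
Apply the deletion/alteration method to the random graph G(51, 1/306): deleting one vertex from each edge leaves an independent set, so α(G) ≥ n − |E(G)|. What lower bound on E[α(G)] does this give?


E[|E(G)|] = C(51, 2)·p = 1275 · (1/306) = 25/6.
E[α(G)] ≥ n − E[|E(G)|] = 51 − 25/6 = 281/6.
Numerically: ≈ 46.833.
(This is only a lower bound; the true E[α(G)] may be larger.)

E[α(G)] ≥ 281/6 ≈ 46.833.


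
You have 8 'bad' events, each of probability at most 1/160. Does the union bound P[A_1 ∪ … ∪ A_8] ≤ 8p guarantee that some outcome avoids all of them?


Union bound: P[∪_{i=1}^{8} A_i] ≤ Σ_i P[A_i] ≤ 8·p = 8·(1/160) = 1/20.
Numerically: 1/20 ≈ 0.0500000.
Is 1/20 < 1? YES.
Since P[∪ A_i] ≤ 1/20 < 1, the complement has P[∩ A_i^c] ≥ 1 − 1/20 = 19/20 > 0, so some outcome avoids every A_i.

8·p = 1/20 ≈ 0.0500000; existence CERTIFIED by the union bound.


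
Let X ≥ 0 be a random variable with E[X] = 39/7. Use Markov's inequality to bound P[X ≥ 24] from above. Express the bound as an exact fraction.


μ = E[X] = 39/7, a = 24.
Markov: P[X ≥ 24] ≤ μ/a = (39/7)/24 = 13/56.
Numerically: ≈ 0.232143.
(Since a = 24 > μ = 5.571429, the bound 13/56 is < 1 and informative.)

P[X ≥ 24] ≤ 13/56 ≈ 0.232143.


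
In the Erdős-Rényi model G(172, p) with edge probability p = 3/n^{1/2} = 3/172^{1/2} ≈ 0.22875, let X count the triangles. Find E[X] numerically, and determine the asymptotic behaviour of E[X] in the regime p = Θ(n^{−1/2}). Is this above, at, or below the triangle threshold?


Number of potential triangles: C(172, 3) = 833340.
Each occurs with probability p³ ≈ (0.22875)³ ≈ 1.1969365e-02.
By linearity: E[X] = C(172, 3)·p³ ≈ 833340 · 1.1969365e-02 ≈ 9974.55024.
Since α = 1/2 < 1, p = c/n^{1/2} ≫ 1/n is above the triangle threshold p ~ 1/n. Asymptotically E[X] ~ (c³/6)·n^{3(1−α)} = (3³/6)·n^{1.5} → ∞; triangles are abundant w.h.p.

E[X] ≈ 9974.55024; in regime p = Θ(1/n^{1/2}) E[X] diverges (above the triangle threshold p ~ 1/n).


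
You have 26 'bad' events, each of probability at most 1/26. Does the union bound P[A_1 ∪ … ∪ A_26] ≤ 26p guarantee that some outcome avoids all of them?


Union bound: P[∪_{i=1}^{26} A_i] ≤ Σ_i P[A_i] ≤ 26·p = 26·(1/26) = 1.
Numerically: 1 ≈ 1.00000.
Is 1 < 1? NO.
Since the bound 1 is ≥ 1, the union bound is uninformative here; it does NOT by itself certify existence.

26·p = 1 ≈ 1.00000; existence NOT certified by the union bound.


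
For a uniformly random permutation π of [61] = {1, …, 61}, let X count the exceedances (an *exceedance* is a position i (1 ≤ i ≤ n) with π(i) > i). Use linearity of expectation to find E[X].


Write X = Σ_{i=1}^{61} X_i, where X_i = 1_{π(i) > i}.
For each fixed i, π(i) is uniform over {1, …, 61} (marginal of a uniform permutation), so P[π(i) > i] = (n − i)/n. Summing: Σ_{i=1}^{61} (n − i)/n = (0 + 1 + … + 60)/61 = 61(61 − 1)/(2·61) = (61 − 1)/2.
Hence E[X] = Σ_{i=1}^{61} (61 − i)/61 = 30 ≈ 30.000.

E[X] = 30 = 30.000.


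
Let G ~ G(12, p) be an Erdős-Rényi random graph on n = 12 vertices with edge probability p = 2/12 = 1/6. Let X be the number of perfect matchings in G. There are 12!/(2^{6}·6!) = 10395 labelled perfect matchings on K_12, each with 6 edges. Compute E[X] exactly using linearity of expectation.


K_12 has 12!/(2^{6}·6!) = 10395 labelled perfect matchings.
For each such perfect matching H, let X_H = 1 if all 6 edges of H are present in G. Then P[X_H = 1] = p^{6} = (1/6)^{6} = 1/46656.
By linearity: E[X] = Σ_H E[X_H] = 10395 · p^{6} = 10395 · 1/46656 = 385/1728.
Numerically: E[X] ≈ 0.2228.

E[X] = 10395 · (1/6)^{6} = 385/1728 ≈ 0.2228.


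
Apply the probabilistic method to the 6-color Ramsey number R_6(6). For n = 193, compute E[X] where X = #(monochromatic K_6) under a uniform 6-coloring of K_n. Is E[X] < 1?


E[X] = C(193, 6) · 6^{1 − 15} = 66364016544 · 6^{−14} = 66364016544/78364164096.
As a reduced fraction: E[X] = 230430613/272097792 ≈ 0.847.
Is E[X] < 1? YES.
Since E[X] < 1, there exists a 6-coloring of K_{193} with no monochromatic K_6; hence R_6(6) > 193.

E[X] = 230430613/272097792 ≈ 0.847; E[X] < 1, so R_6(6) > 193.


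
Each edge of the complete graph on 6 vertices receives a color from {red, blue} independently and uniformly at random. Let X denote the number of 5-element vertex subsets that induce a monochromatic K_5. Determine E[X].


Let X = Σ_S X_S over the C(6, 5) = 6 subsets S of size 5, where X_S = 1 if the K_5 on S is monochromatic.
For a fixed S, the K_5 on S has C(5, 2) = 10 edges. P[all 10 edges red] = (1/2)^10, and likewise for blue, so P[monochromatic] = 2·(1/2)^10 = 2^{1 − 10} = 1/512.
Summing: E[X] = C(6, 5) · 2^{1 − 10} = 6 · 1/512 = 3/256.
Numerically: E[X] ≈ 0.012.

E[X] = C(6,5)·2^(1−C(5,2)) = 3/256 ≈ 0.012.


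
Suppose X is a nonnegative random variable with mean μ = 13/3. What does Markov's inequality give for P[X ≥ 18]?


μ = E[X] = 13/3, a = 18.
Markov: P[X ≥ 18] ≤ μ/a = (13/3)/18 = 13/54.
Numerically: ≈ 0.2407.
(Since a = 18 > μ = 4.3333, the bound 13/54 is < 1 and informative.)

P[X ≥ 18] ≤ 13/54 ≈ 0.2407.


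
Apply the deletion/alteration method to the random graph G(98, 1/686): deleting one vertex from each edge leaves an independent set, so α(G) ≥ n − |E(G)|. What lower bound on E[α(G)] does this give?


E[|E(G)|] = C(98, 2)·p = 4753 · (1/686) = 97/14.
E[α(G)] ≥ n − E[|E(G)|] = 98 − 97/14 = 1275/14.
Numerically: ≈ 91.071429.
(This is only a lower bound; the true E[α(G)] may be larger.)

E[α(G)] ≥ 1275/14 ≈ 91.071429.


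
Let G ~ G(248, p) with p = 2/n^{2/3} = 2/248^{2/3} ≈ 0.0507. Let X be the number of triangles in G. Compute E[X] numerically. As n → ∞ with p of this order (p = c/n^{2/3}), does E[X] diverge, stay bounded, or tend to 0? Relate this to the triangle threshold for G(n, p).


Number of potential triangles: C(248, 3) = 2511496.
Each occurs with probability p³ ≈ (0.0507)³ ≈ 1.30073e-04.
By linearity: E[X] = C(248, 3)·p³ ≈ 2511496 · 1.30073e-04 ≈ 326.677.
Since α = 2/3 < 1, p = c/n^{2/3} ≫ 1/n is above the triangle threshold p ~ 1/n. Asymptotically E[X] ~ (c³/6)·n^{3(1−α)} = (2³/6)·n^{1} → ∞; triangles are abundant w.h.p.

E[X] ≈ 326.677; in regime p = Θ(1/n^{2/3}) E[X] diverges (above the triangle threshold p ~ 1/n).


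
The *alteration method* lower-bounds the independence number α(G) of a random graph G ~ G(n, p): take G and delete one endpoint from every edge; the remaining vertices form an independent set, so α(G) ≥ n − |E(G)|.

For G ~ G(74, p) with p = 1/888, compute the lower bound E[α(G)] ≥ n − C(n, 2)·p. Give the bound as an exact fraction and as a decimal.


E[|E(G)|] = C(74, 2)·p = 2701 · (1/888) = 73/24.
E[α(G)] ≥ n − E[|E(G)|] = 74 − 73/24 = 1703/24.
Numerically: ≈ 70.958333.
(This is only a lower bound; the true E[α(G)] may be larger.)

E[α(G)] ≥ 1703/24 ≈ 70.958333.


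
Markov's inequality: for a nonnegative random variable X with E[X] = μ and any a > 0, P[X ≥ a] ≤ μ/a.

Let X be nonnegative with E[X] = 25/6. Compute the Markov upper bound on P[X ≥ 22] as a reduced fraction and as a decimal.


μ = E[X] = 25/6, a = 22.
Markov: P[X ≥ 22] ≤ μ/a = (25/6)/22 = 25/132.
Numerically: ≈ 0.189394.
(Since a = 22 > μ = 4.166667, the bound 25/132 is < 1 and informative.)

P[X ≥ 22] ≤ 25/132 ≈ 0.189394.


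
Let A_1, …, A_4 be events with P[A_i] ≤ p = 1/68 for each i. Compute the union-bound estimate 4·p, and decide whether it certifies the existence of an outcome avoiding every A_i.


Union bound: P[∪_{i=1}^{4} A_i] ≤ Σ_i P[A_i] ≤ 4·p = 4·(1/68) = 1/17.
Numerically: 1/17 ≈ 0.0588235.
Is 1/17 < 1? YES.
Since P[∪ A_i] ≤ 1/17 < 1, the complement has P[∩ A_i^c] ≥ 1 − 1/17 = 16/17 > 0, so some outcome avoids every A_i.

4·p = 1/17 ≈ 0.0588235; existence CERTIFIED by the union bound.


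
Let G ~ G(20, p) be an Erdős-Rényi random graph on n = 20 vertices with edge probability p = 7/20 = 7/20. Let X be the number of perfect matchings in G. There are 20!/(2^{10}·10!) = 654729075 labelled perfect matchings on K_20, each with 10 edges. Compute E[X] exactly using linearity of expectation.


K_20 has 20!/(2^{10}·10!) = 654729075 labelled perfect matchings.
For each such perfect matching H, let X_H = 1 if all 10 edges of H are present in G. Then P[X_H = 1] = p^{10} = (7/20)^{10} = 282475249/10240000000000.
Summing the indicators: E[X] = Σ_H E[X_H] = 654729075 · p^{10} = 654729075 · 282475249/10240000000000 = 7397790339526587/409600000000.
Numerically: E[X] ≈ 18061.

E[X] = 654729075 · (7/20)^{10} = 7397790339526587/409600000000 ≈ 18061.


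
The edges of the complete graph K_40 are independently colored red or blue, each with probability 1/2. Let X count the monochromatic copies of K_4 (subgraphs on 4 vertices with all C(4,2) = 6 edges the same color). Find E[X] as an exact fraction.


Let X = Σ_S X_S over the C(40, 4) = 91390 subsets S of size 4, where X_S = 1 if the K_4 on S is monochromatic.
For a fixed S, the K_4 on S has C(4, 2) = 6 edges. P[all 6 edges red] = (1/2)^6, and likewise for blue, so P[monochromatic] = 2·(1/2)^6 = 2^{1 − 6} = 1/32.
By linearity: E[X] = C(40, 4) · 2^{1 − 6} = 91390 · 1/32 = 45695/16.
Numerically: E[X] ≈ 2855.938.

E[X] = C(40,4)·2^(1−C(4,2)) = 45695/16 ≈ 2855.938.


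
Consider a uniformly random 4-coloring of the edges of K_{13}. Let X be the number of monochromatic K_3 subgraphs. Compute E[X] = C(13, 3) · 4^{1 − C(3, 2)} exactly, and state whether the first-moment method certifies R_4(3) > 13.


E[X] = C(13, 3) · 4^{1 − 3} = 286 · 4^{−2} = 286/16.
As a reduced fraction: E[X] = 143/8 ≈ 17.875.
Is E[X] < 1? NO.
Since E[X] ≥ 1, the first-moment bound is inconclusive at n = 13; it does NOT by itself certify R_4(3) > 13.

E[X] = 143/8 ≈ 17.875; E[X] ≥ 1; first-moment method inconclusive here.


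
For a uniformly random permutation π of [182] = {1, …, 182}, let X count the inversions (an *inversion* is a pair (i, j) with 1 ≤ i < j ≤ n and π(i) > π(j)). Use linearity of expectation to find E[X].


Write X = Σ X_I over the C(182, 2) = 16471 pairs i < j, with X_I the indicator of one inversion.
There are 16471 indicators.
For each fixed pair i < j, the values π(i) and π(j) are two distinct elements of {1, …, 182} in uniformly random order; by symmetry P[π(i) > π(j)] = 1/2.
By linearity: E[X] = 16471 · (1/2) = C(182, 2) · (1/2) = 16471/2 = 16471/2 ≈ 8235.50000.

E[X] = 16471/2 = 8235.50000.


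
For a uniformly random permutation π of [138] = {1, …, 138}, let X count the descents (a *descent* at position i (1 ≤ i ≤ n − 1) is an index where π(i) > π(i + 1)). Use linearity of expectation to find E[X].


Write X = Σ X_I over i = 1, …, 137, with X_I the indicator of one descent.
There are 137 indicators.
For each fixed i, the pair (π(i), π(i+1)) is a uniformly random ordered pair of distinct values from {1, …, 138}; by symmetry P[π(i) > π(i+1)] = 1/2.
By linearity: E[X] = 137 · (1/2) = (138 − 1) · (1/2) = 137/2 ≈ 68.50000.

E[X] = 137/2 = 68.50000.


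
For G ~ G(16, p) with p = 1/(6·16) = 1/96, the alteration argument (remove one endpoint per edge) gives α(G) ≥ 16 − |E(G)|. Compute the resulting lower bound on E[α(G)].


E[|E(G)|] = C(16, 2)·p = 120 · (1/96) = 5/4.
E[α(G)] ≥ n − E[|E(G)|] = 16 − 5/4 = 59/4.
Numerically: ≈ 14.7500.
(This is only a lower bound; the true E[α(G)] may be larger.)

E[α(G)] ≥ 59/4 ≈ 14.7500.


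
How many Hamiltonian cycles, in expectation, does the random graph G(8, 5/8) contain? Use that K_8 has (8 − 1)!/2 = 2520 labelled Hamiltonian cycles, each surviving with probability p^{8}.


K_8 has (8 − 1)!/2 = 2520 labelled Hamiltonian cycles.
For each such Hamiltonian cycle H, let X_H = 1 if all 8 edges of H are present in G. Then P[X_H = 1] = p^{8} = (5/8)^{8} = 390625/16777216.
By linearity: E[X] = Σ_H E[X_H] = 2520 · p^{8} = 2520 · 390625/16777216 = 123046875/2097152.
Numerically: E[X] ≈ 58.67.

E[X] = 2520 · (5/8)^{8} = 123046875/2097152 ≈ 58.67.


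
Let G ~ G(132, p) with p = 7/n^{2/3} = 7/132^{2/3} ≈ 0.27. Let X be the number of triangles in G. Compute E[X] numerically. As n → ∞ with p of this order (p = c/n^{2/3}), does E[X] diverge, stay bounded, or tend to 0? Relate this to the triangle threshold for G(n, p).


Number of potential triangles: C(132, 3) = 374660.
Each occurs with probability p³ ≈ (0.27)³ ≈ 1.968549e-02.
By linearity: E[X] = C(132, 3)·p³ ≈ 374660 · 1.968549e-02 ≈ 7375.3662.
Since α = 2/3 < 1, p = c/n^{2/3} ≫ 1/n is above the triangle threshold p ~ 1/n. Asymptotically E[X] ~ (c³/6)·n^{3(1−α)} = (7³/6)·n^{1} → ∞; triangles are abundant w.h.p.

E[X] ≈ 7375.3662; in regime p = Θ(1/n^{2/3}) E[X] diverges (above the triangle threshold p ~ 1/n).


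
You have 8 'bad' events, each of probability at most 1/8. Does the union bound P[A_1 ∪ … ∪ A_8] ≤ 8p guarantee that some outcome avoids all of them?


Union bound: P[∪_{i=1}^{8} A_i] ≤ Σ_i P[A_i] ≤ 8·p = 8·(1/8) = 1.
Numerically: 1 ≈ 1.000.
Is 1 < 1? NO.
Since the bound 1 is ≥ 1, the union bound is uninformative here; it does NOT by itself certify existence.

8·p = 1 ≈ 1.000; existence NOT certified by the union bound.


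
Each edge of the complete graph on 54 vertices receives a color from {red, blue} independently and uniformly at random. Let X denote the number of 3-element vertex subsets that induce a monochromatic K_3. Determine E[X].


Let X = Σ_S X_S over the C(54, 3) = 24804 subsets S of size 3, where X_S = 1 if the K_3 on S is monochromatic.
For a fixed S, the K_3 on S has C(3, 2) = 3 edges. P[all 3 edges red] = (1/2)^3, and likewise for blue, so P[monochromatic] = 2·(1/2)^3 = 2^{1 − 3} = 1/4.
Summing: E[X] = C(54, 3) · 2^{1 − 3} = 24804 · 1/4 = 6201.
Numerically: E[X] ≈ 6201.000.

E[X] = C(54,3)·2^(1−C(3,2)) = 6201 ≈ 6201.000.


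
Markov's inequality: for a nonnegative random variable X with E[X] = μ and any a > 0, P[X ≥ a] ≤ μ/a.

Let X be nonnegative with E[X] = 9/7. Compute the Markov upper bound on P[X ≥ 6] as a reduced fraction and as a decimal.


μ = E[X] = 9/7, a = 6.
Markov: P[X ≥ 6] ≤ μ/a = (9/7)/6 = 3/14.
Numerically: ≈ 0.214286.
(Since a = 6 > μ = 1.285714, the bound 3/14 is < 1 and informative.)

P[X ≥ 6] ≤ 3/14 ≈ 0.214286.


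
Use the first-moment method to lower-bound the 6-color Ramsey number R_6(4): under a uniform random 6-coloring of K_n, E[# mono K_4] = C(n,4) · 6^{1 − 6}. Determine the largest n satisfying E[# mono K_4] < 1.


We need C(n, 4) · 6^{1 − 6} < 1, i.e. C(n, 4) < 6^{6 − 1} = 7776.
Check values of n near the boundary:
  n = 20: C(20, 4) = 4845; 4845 < 7776? YES
  n = 21: C(21, 4) = 5985; 5985 < 7776? YES
  n = 22: C(22, 4) = 7315; 7315 < 7776? YES
  n = 23: C(23, 4) = 8855; 8855 < 7776? NO
  n = 24: C(24, 4) = 10626; 10626 < 7776? NO
  n = 25: C(25, 4) = 12650; 12650 < 7776? NO
The largest n with C(n, 4) < 7776 is n = 22 (where E[X] = 7315/7776 ≈ 0.9407150). Hence R_6(4) > 22, i.e. R_6(4) ≥ 23.

Largest n = 22; hence R_6(4) > 22.


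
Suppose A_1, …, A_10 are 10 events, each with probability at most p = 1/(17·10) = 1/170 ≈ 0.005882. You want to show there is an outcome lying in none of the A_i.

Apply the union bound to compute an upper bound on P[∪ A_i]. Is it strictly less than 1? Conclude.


Union bound: P[∪_{i=1}^{10} A_i] ≤ Σ_i P[A_i] ≤ 10·p = 10·(1/170) = 1/17.
Numerically: 1/17 ≈ 0.058824.
Is 1/17 < 1? YES.
Since P[∪ A_i] ≤ 1/17 < 1, the complement has P[∩ A_i^c] ≥ 1 − 1/17 = 16/17 > 0, so some outcome avoids every A_i.

10·p = 1/17 ≈ 0.058824; existence CERTIFIED by the union bound.


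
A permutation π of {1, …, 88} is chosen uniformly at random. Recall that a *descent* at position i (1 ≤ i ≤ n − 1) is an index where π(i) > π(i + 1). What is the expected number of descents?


Write X = Σ X_I over i = 1, …, 87, with X_I the indicator of one descent.
There are 87 indicators.
For each fixed i, the pair (π(i), π(i+1)) is a uniformly random ordered pair of distinct values from {1, …, 88}; by symmetry P[π(i) > π(i+1)] = 1/2.
By linearity: E[X] = 87 · (1/2) = (88 − 1) · (1/2) = 87/2 ≈ 43.5000.

E[X] = 87/2 = 43.5000.


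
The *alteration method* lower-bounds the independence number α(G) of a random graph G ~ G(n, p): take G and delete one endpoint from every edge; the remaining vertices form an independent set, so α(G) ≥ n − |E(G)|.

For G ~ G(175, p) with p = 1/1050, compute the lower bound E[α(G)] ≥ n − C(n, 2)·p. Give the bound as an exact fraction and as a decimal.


E[|E(G)|] = C(175, 2)·p = 15225 · (1/1050) = 29/2.
E[α(G)] ≥ n − E[|E(G)|] = 175 − 29/2 = 321/2.
Numerically: ≈ 160.5000.
(This is only a lower bound; the true E[α(G)] may be larger.)

E[α(G)] ≥ 321/2 ≈ 160.5000.


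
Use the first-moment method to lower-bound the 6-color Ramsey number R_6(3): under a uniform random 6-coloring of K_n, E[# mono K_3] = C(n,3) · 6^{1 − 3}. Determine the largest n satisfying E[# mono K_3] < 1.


We need C(n, 3) · 6^{1 − 3} < 1, i.e. C(n, 3) < 6^{3 − 1} = 36.
Check values of n near the boundary:
  n = 3: C(3, 3) = 1; 1 < 36? YES
  n = 4: C(4, 3) = 4; 4 < 36? YES
  n = 5: C(5, 3) = 10; 10 < 36? YES
  n = 6: C(6, 3) = 20; 20 < 36? YES
  n = 7: C(7, 3) = 35; 35 < 36? YES
  n = 8: C(8, 3) = 56; 56 < 36? NO
  n = 9: C(9, 3) = 84; 84 < 36? NO
The largest n with C(n, 3) < 36 is n = 7 (where E[X] = 35/36 ≈ 0.972). Hence R_6(3) > 7, i.e. R_6(3) ≥ 8.

Largest n = 7; hence R_6(3) > 7.


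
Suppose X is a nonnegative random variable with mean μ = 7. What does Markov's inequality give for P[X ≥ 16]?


μ = E[X] = 7, a = 16.
Markov: P[X ≥ 16] ≤ μ/a = (7)/16 = 7/16.
Numerically: ≈ 0.4375.
(Since a = 16 > μ = 7.0000, the bound 7/16 is < 1 and informative.)

P[X ≥ 16] ≤ 7/16 ≈ 0.4375.


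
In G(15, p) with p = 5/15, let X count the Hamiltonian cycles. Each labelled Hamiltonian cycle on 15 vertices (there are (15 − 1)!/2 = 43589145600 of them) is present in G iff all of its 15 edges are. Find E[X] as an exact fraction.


K_15 has (15 − 1)!/2 = 43589145600 labelled Hamiltonian cycles.
For each such Hamiltonian cycle H, let X_H = 1 if all 15 edges of H are present in G. Then P[X_H = 1] = p^{15} = (1/3)^{15} = 1/14348907.
By linearity: E[X] = Σ_H E[X_H] = 43589145600 · p^{15} = 43589145600 · 1/14348907 = 179379200/59049.
Numerically: E[X] ≈ 3037.8.

E[X] = 43589145600 · (1/3)^{15} = 179379200/59049 ≈ 3037.8.
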